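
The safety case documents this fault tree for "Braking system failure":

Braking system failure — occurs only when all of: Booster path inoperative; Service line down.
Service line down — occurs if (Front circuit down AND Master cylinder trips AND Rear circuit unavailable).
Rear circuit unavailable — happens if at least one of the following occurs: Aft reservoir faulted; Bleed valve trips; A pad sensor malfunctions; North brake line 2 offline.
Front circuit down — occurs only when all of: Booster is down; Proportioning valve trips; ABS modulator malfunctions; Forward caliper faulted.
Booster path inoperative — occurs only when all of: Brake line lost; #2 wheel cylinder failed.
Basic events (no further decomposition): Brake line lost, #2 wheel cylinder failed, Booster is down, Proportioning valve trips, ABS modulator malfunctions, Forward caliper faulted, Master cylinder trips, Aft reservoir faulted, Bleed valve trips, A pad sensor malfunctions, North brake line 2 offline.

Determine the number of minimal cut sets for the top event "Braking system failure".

Booster path inoperative [AND]: one cut set from each child combined → 1 × 1 = 1 cut set(s).
Front circuit down [AND]: one cut set from each child combined → 1 × 1 × 1 × 1 = 1 cut set(s).
Rear circuit unavailable [OR]: union of children's cut sets → 4 cut set(s).
Service line down [AND]: one cut set from each child combined → 1 × 1 × 4 = 4 cut set(s).
Braking system failure [AND]: one cut set from each child combined → 1 × 4 = 4 cut set(s).
Minimal cut sets: {#2 wheel cylinder failed, ABS modulator malfunctions, Aft reservoir faulted, Booster is down, Brake line lost, Forward caliper faulted, Master cylinder trips, Proportioning valve trips}; {#2 wheel cylinder failed, ABS modulator malfunctions, Bleed valve trips, Booster is down, Brake line lost, Forward caliper faulted, Master cylinder trips, Proportioning valve trips}; {#2 wheel cylinder failed, A pad sensor malfunctions, ABS modulator malfunctions, Booster is down, Brake line lost, Forward caliper faulted, Master cylinder trips, Proportioning valve trips}; {#2 wheel cylinder failed, ABS modulator malfunctions, Booster is down, Brake line lost, Forward caliper faulted, Master cylinder trips, North brake line 2 offline, Proportioning valve trips}.

4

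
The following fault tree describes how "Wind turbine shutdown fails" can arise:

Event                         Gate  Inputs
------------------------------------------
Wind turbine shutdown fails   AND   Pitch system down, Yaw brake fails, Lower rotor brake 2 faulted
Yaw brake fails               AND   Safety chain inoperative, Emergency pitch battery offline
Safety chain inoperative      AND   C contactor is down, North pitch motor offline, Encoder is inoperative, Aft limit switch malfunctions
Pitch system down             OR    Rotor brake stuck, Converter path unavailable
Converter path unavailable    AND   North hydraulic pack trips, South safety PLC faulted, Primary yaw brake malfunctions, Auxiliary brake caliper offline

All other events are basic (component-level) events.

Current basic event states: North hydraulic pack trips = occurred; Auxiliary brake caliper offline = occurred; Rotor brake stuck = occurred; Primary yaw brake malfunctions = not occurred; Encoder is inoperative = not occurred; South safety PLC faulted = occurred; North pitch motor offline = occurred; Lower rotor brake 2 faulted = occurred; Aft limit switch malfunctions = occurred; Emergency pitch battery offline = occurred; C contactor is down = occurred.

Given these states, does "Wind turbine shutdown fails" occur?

No

Converter path unavailable [AND]: North hydraulic pack trips=occurs, South safety PLC faulted=occurs, Primary yaw brake malfunctions=not, Auxiliary brake caliper offline=occurs → not all inputs occur → does not occur.
Pitch system down [OR]: Rotor brake stuck=occurs, Converter path unavailable=not → at least one input occurs → occurs.
Safety chain inoperative [AND]: C contactor is down=occurs, North pitch motor offline=occurs, Encoder is inoperative=not, Aft limit switch malfunctions=occurs → not all inputs occur → does not occur.
Yaw brake fails [AND]: Safety chain inoperative=not, Emergency pitch battery offline=occurs → not all inputs occur → does not occur.
Wind turbine shutdown fails [AND]: Pitch system down=occurs, Yaw brake fails=not, Lower rotor brake 2 faulted=occurs → not all inputs occur → does not occur.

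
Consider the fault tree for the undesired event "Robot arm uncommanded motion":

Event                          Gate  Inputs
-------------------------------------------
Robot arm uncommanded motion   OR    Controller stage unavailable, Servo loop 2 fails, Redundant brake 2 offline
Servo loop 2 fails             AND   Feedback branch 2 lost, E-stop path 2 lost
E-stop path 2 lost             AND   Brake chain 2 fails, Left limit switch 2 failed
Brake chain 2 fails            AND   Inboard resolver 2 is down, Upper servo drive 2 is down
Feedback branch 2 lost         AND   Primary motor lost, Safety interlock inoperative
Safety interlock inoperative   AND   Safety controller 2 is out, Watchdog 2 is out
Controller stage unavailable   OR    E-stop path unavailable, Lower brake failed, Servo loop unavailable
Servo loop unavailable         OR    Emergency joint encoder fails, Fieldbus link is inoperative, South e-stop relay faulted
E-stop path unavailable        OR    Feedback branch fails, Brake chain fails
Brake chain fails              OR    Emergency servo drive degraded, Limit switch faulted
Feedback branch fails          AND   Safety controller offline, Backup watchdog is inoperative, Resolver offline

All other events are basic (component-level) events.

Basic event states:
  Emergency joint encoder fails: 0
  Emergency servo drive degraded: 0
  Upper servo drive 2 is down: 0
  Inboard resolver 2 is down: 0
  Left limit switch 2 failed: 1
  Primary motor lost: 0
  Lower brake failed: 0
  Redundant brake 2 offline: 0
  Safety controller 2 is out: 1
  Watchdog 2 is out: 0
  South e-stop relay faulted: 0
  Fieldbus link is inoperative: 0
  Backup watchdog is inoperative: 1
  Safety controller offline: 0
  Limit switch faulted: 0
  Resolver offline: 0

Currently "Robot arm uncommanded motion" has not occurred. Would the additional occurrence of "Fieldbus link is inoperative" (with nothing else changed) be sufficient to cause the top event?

Counterfactual: set "Fieldbus link is inoperative" to occurred.
Feedback branch fails [AND]: Safety controller offline=not, Backup watchdog is inoperative=occurs, Resolver offline=not → not all inputs occur → does not occur.
Brake chain fails [OR]: Emergency servo drive degraded=not, Limit switch faulted=not → no input occurs → does not occur.
E-stop path unavailable [OR]: Feedback branch fails=not, Brake chain fails=not → no input occurs → does not occur.
Servo loop unavailable [OR]: Emergency joint encoder fails=not, Fieldbus link is inoperative=occurs, South e-stop relay faulted=not → at least one input occurs → occurs.
Controller stage unavailable [OR]: E-stop path unavailable=not, Lower brake failed=not, Servo loop unavailable=occurs → at least one input occurs → occurs.
Safety interlock inoperative [AND]: Safety controller 2 is out=occurs, Watchdog 2 is out=not → not all inputs occur → does not occur.
Feedback branch 2 lost [AND]: Primary motor lost=not, Safety interlock inoperative=not → not all inputs occur → does not occur.
Brake chain 2 fails [AND]: Inboard resolver 2 is down=not, Upper servo drive 2 is down=not → not all inputs occur → does not occur.
E-stop path 2 lost [AND]: Brake chain 2 fails=not, Left limit switch 2 failed=occurs → not all inputs occur → does not occur.
Servo loop 2 fails [AND]: Feedback branch 2 lost=not, E-stop path 2 lost=not → not all inputs occur → does not occur.
Robot arm uncommanded motion [OR]: Controller stage unavailable=occurs, Servo loop 2 fails=not, Redundant brake 2 offline=not → at least one input occurs → occurs.

Yes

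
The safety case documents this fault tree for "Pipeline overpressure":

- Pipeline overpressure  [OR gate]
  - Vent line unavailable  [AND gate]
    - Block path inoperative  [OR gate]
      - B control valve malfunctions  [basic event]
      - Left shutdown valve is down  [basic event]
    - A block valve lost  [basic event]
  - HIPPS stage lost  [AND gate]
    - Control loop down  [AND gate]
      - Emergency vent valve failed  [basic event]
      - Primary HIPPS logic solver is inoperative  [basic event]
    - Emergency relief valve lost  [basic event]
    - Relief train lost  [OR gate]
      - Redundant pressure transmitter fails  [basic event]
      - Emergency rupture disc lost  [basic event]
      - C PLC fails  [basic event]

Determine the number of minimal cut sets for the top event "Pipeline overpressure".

5

Block path inoperative [OR]: union of children's cut sets → 2 cut set(s).
Vent line unavailable [AND]: one cut set from each child combined → 2 × 1 = 2 cut set(s).
Control loop down [AND]: one cut set from each child combined → 1 × 1 = 1 cut set(s).
Relief train lost [OR]: union of children's cut sets → 3 cut set(s).
HIPPS stage lost [AND]: one cut set from each child combined → 1 × 1 × 3 = 3 cut set(s).
Pipeline overpressure [OR]: union of children's cut sets → 5 cut set(s).
Minimal cut sets: {A block valve lost, B control valve malfunctions}; {A block valve lost, Left shutdown valve is down}; {Emergency relief valve lost, Emergency vent valve failed, Primary HIPPS logic solver is inoperative, Redundant pressure transmitter fails}; {Emergency relief valve lost, Emergency rupture disc lost, Emergency vent valve failed, Primary HIPPS logic solver is inoperative}; {C PLC fails, Emergency relief valve lost, Emergency vent valve failed, Primary HIPPS logic solver is inoperative}.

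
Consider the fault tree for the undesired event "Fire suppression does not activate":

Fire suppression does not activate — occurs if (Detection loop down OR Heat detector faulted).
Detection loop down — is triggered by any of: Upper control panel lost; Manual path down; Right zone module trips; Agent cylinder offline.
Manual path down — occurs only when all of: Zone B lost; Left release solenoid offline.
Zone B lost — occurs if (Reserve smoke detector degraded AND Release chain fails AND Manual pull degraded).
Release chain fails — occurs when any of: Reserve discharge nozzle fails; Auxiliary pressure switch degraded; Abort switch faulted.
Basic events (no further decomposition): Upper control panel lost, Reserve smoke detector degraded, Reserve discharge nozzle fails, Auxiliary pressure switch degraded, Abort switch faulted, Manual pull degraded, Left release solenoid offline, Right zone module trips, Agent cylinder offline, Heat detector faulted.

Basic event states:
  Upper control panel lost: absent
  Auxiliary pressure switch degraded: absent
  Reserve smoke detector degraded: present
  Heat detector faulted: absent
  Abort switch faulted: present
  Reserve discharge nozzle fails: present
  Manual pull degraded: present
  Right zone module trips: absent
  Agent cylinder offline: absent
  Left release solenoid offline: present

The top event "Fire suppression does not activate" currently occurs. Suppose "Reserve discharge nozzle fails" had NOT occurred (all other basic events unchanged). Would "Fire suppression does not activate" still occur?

Yes

Counterfactual: set "Reserve discharge nozzle fails" to not occurred.
Release chain fails [OR]: Reserve discharge nozzle fails=not, Auxiliary pressure switch degraded=not, Abort switch faulted=occurs → at least one input occurs → occurs.
Zone B lost [AND]: Reserve smoke detector degraded=occurs, Release chain fails=occurs, Manual pull degraded=occurs → all inputs occur → occurs.
Manual path down [AND]: Zone B lost=occurs, Left release solenoid offline=occurs → all inputs occur → occurs.
Detection loop down [OR]: Upper control panel lost=not, Manual path down=occurs, Right zone module trips=not, Agent cylinder offline=not → at least one input occurs → occurs.
Fire suppression does not activate [OR]: Detection loop down=occurs, Heat detector faulted=not → at least one input occurs → occurs.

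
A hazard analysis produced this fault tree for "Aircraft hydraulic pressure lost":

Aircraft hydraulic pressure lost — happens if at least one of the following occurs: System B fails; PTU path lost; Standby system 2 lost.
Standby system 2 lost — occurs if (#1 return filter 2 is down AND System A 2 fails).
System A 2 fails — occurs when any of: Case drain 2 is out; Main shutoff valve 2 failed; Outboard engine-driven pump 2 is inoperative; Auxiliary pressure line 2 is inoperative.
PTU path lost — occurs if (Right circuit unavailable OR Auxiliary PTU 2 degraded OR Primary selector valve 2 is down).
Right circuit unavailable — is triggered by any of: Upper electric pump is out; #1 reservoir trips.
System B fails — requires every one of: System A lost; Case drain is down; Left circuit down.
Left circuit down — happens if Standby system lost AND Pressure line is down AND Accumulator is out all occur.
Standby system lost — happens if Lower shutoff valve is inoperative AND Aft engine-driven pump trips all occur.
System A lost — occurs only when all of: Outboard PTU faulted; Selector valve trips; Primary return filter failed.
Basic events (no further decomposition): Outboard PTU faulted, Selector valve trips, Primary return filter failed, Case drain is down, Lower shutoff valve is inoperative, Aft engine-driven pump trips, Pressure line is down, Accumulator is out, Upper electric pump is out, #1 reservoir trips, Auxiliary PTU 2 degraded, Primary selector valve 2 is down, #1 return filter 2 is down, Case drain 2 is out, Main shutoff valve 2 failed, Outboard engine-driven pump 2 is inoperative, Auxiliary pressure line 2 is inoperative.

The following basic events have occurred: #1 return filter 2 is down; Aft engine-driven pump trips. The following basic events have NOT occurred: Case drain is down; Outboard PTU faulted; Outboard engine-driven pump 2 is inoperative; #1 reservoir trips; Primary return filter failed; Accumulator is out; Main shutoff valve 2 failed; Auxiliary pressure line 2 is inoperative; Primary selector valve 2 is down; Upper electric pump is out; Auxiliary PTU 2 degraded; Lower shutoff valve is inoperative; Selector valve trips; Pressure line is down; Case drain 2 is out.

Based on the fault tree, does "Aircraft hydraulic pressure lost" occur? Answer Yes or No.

System A lost [AND]: Outboard PTU faulted=not, Selector valve trips=not, Primary return filter failed=not → not all inputs occur → does not occur.
Standby system lost [AND]: Lower shutoff valve is inoperative=not, Aft engine-driven pump trips=occurs → not all inputs occur → does not occur.
Left circuit down [AND]: Standby system lost=not, Pressure line is down=not, Accumulator is out=not → not all inputs occur → does not occur.
System B fails [AND]: System A lost=not, Case drain is down=not, Left circuit down=not → not all inputs occur → does not occur.
Right circuit unavailable [OR]: Upper electric pump is out=not, #1 reservoir trips=not → no input occurs → does not occur.
PTU path lost [OR]: Right circuit unavailable=not, Auxiliary PTU 2 degraded=not, Primary selector valve 2 is down=not → no input occurs → does not occur.
System A 2 fails [OR]: Case drain 2 is out=not, Main shutoff valve 2 failed=not, Outboard engine-driven pump 2 is inoperative=not, Auxiliary pressure line 2 is inoperative=not → no input occurs → does not occur.
Standby system 2 lost [AND]: #1 return filter 2 is down=occurs, System A 2 fails=not → not all inputs occur → does not occur.
Aircraft hydraulic pressure lost [OR]: System B fails=not, PTU path lost=not, Standby system 2 lost=not → no input occurs → does not occur.

No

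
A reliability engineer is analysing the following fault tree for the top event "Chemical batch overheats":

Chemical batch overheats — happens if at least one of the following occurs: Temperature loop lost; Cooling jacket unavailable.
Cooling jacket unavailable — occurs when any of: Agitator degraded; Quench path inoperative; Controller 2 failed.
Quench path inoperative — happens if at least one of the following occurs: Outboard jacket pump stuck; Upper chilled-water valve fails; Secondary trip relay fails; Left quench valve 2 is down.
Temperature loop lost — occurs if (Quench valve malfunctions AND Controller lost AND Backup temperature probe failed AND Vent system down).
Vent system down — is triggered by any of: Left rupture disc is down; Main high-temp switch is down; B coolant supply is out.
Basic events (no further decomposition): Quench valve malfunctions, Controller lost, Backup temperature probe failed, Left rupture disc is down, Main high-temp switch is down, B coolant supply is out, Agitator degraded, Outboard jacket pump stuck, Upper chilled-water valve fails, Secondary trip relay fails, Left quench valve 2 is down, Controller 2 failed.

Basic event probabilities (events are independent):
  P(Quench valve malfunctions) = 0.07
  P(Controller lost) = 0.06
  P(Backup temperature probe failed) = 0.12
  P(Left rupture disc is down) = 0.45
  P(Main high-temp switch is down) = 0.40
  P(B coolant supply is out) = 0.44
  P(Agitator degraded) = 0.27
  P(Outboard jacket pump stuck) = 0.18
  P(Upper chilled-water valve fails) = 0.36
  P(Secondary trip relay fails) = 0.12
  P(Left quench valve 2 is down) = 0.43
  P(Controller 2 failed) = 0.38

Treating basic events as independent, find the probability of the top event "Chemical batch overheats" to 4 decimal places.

P(Vent system down) [OR] = 1 − (1−0.45) × (1−0.40) × (1−0.44) = 0.815200
P(Temperature loop lost) [AND] = 0.07 × 0.06 × 0.12 × 0.815200 = 0.000411
P(Quench path inoperative) [OR] = 1 − (1−0.18) × (1−0.36) × (1−0.12) × (1−0.43) = 0.736760
P(Cooling jacket unavailable) [OR] = 1 − (1−0.27) × (1−0.736760) × (1−0.38) = 0.880858
P(Chemical batch overheats) [OR] = 1 − (1−0.000411) × (1−0.880858) = 0.880907
Rounded to 4 decimal places: P(Chemical batch overheats) ≈ 0.8809.

0.8809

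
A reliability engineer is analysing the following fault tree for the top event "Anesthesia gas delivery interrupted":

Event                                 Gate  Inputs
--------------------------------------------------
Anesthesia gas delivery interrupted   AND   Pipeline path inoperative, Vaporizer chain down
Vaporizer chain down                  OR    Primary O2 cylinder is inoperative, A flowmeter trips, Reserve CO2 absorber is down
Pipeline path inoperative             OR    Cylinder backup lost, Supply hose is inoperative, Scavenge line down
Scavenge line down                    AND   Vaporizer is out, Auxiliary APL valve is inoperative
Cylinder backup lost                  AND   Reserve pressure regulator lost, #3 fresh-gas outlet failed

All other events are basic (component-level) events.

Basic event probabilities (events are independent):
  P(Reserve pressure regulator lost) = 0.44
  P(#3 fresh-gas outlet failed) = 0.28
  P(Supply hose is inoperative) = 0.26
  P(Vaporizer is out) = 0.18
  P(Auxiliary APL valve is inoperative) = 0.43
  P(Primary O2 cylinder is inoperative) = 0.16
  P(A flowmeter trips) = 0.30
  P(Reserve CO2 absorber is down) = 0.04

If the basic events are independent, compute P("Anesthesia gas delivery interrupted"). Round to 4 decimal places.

P(Cylinder backup lost) [AND] = 0.44 × 0.28 = 0.123200
P(Scavenge line down) [AND] = 0.18 × 0.43 = 0.077400
P(Pipeline path inoperative) [OR] = 1 − (1−0.123200) × (1−0.26) × (1−0.077400) = 0.401388
P(Vaporizer chain down) [OR] = 1 − (1−0.16) × (1−0.30) × (1−0.04) = 0.435520
P(Anesthesia gas delivery interrupted) [AND] = 0.401388 × 0.435520 = 0.174813
Rounded to 4 decimal places: P(Anesthesia gas delivery interrupted) ≈ 0.1748.

0.1748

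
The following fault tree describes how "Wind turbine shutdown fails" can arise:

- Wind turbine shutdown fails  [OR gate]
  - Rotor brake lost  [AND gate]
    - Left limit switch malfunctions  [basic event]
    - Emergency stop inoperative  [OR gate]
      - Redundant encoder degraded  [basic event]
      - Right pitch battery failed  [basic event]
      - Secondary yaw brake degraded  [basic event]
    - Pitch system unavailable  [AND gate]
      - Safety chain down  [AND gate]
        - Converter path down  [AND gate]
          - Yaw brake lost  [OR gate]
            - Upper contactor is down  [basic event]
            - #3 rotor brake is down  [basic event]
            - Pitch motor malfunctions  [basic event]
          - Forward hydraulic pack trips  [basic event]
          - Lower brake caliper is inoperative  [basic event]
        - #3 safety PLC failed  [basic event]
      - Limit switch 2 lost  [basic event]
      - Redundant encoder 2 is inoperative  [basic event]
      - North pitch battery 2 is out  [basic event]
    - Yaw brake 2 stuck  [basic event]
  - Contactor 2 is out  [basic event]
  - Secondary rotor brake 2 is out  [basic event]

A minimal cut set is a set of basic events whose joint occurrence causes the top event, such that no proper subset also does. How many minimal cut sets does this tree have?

11

Emergency stop inoperative [OR]: union of children's cut sets → 3 cut set(s).
Yaw brake lost [OR]: union of children's cut sets → 3 cut set(s).
Converter path down [AND]: one cut set from each child combined → 3 × 1 × 1 = 3 cut set(s).
Safety chain down [AND]: one cut set from each child combined → 3 × 1 = 3 cut set(s).
Pitch system unavailable [AND]: one cut set from each child combined → 3 × 1 × 1 × 1 = 3 cut set(s).
Rotor brake lost [AND]: one cut set from each child combined → 1 × 3 × 3 × 1 = 9 cut set(s).
Wind turbine shutdown fails [OR]: union of children's cut sets → 11 cut set(s).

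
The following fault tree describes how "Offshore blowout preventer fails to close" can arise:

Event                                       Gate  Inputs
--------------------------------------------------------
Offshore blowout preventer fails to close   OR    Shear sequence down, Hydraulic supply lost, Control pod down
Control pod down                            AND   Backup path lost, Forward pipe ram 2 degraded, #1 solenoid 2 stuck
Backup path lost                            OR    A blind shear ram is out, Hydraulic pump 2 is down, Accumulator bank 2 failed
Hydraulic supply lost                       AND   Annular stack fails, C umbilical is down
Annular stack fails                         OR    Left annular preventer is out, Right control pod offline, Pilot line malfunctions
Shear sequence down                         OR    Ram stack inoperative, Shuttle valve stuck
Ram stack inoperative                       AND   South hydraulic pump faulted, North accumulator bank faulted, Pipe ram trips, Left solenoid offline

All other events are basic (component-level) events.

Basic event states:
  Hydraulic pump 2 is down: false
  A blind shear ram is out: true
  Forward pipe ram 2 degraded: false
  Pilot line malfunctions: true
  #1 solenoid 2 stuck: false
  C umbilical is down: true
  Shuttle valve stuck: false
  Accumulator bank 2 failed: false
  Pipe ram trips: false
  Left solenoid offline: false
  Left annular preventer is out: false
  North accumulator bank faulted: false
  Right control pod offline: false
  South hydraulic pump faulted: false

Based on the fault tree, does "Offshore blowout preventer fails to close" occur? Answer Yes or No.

Yes

Ram stack inoperative [AND]: South hydraulic pump faulted=not, North accumulator bank faulted=not, Pipe ram trips=not, Left solenoid offline=not → not all inputs occur → does not occur.
Shear sequence down [OR]: Ram stack inoperative=not, Shuttle valve stuck=not → no input occurs → does not occur.
Annular stack fails [OR]: Left annular preventer is out=not, Right control pod offline=not, Pilot line malfunctions=occurs → at least one input occurs → occurs.
Hydraulic supply lost [AND]: Annular stack fails=occurs, C umbilical is down=occurs → all inputs occur → occurs.
Backup path lost [OR]: A blind shear ram is out=occurs, Hydraulic pump 2 is down=not, Accumulator bank 2 failed=not → at least one input occurs → occurs.
Control pod down [AND]: Backup path lost=occurs, Forward pipe ram 2 degraded=not, #1 solenoid 2 stuck=not → not all inputs occur → does not occur.
Offshore blowout preventer fails to close [OR]: Shear sequence down=not, Hydraulic supply lost=occurs, Control pod down=not → at least one input occurs → occurs.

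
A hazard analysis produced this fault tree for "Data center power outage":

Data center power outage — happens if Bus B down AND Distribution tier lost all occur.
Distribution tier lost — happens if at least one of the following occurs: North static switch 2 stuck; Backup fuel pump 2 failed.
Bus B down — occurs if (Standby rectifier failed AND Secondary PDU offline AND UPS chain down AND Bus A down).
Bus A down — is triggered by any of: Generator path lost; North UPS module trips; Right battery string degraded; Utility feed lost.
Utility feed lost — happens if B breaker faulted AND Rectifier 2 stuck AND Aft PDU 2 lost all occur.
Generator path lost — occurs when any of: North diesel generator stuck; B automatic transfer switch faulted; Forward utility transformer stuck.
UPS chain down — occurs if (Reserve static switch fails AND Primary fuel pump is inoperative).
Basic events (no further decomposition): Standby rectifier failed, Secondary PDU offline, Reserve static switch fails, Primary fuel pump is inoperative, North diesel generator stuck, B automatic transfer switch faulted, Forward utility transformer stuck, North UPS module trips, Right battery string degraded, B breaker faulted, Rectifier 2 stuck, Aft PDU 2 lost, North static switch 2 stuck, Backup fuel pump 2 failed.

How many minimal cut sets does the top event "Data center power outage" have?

12

UPS chain down [AND]: one cut set from each child combined → 1 × 1 = 1 cut set(s).
Generator path lost [OR]: union of children's cut sets → 3 cut set(s).
Utility feed lost [AND]: one cut set from each child combined → 1 × 1 × 1 = 1 cut set(s).
Bus A down [OR]: union of children's cut sets → 6 cut set(s).
Bus B down [AND]: one cut set from each child combined → 1 × 1 × 1 × 6 = 6 cut set(s).
Distribution tier lost [OR]: union of children's cut sets → 2 cut set(s).
Data center power outage [AND]: one cut set from each child combined → 6 × 2 = 12 cut set(s).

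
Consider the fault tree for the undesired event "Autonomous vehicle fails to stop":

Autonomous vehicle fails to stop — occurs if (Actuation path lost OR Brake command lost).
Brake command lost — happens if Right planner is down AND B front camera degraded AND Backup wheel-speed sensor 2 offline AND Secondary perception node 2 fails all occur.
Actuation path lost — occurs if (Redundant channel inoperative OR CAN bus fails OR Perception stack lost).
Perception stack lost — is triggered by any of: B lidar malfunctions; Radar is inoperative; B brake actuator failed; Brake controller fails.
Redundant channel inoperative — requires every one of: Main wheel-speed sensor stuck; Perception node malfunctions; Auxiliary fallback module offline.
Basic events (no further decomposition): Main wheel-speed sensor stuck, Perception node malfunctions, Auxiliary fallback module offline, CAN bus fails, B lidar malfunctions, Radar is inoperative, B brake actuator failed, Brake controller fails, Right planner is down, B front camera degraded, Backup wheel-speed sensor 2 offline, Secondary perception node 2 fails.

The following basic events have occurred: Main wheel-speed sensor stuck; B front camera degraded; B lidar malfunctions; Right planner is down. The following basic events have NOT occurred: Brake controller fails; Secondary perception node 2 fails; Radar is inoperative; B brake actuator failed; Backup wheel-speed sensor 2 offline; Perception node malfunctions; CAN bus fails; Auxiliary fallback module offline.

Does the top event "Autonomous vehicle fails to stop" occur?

Redundant channel inoperative [AND]: Main wheel-speed sensor stuck=occurs, Perception node malfunctions=not, Auxiliary fallback module offline=not → not all inputs occur → does not occur.
Perception stack lost [OR]: B lidar malfunctions=occurs, Radar is inoperative=not, B brake actuator failed=not, Brake controller fails=not → at least one input occurs → occurs.
Actuation path lost [OR]: Redundant channel inoperative=not, CAN bus fails=not, Perception stack lost=occurs → at least one input occurs → occurs.
Brake command lost [AND]: Right planner is down=occurs, B front camera degraded=occurs, Backup wheel-speed sensor 2 offline=not, Secondary perception node 2 fails=not → not all inputs occur → does not occur.
Autonomous vehicle fails to stop [OR]: Actuation path lost=occurs, Brake command lost=not → at least one input occurs → occurs.

Yes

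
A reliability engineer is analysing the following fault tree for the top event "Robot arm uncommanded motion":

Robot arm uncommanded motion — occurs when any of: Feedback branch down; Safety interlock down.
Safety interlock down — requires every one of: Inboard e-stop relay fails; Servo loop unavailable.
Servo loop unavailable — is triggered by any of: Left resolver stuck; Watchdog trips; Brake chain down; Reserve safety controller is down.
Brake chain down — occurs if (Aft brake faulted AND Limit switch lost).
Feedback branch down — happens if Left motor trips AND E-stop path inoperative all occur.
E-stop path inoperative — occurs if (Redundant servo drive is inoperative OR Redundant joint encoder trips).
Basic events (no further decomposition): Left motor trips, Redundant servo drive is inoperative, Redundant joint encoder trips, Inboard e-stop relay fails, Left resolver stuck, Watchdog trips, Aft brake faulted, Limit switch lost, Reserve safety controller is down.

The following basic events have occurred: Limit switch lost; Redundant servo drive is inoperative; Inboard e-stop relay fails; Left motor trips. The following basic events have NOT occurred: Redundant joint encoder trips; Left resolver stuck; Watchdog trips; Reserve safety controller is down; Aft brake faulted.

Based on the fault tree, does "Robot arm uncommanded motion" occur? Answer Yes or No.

E-stop path inoperative [OR]: Redundant servo drive is inoperative=occurs, Redundant joint encoder trips=not → at least one input occurs → occurs.
Feedback branch down [AND]: Left motor trips=occurs, E-stop path inoperative=occurs → all inputs occur → occurs.
Brake chain down [AND]: Aft brake faulted=not, Limit switch lost=occurs → not all inputs occur → does not occur.
Servo loop unavailable [OR]: Left resolver stuck=not, Watchdog trips=not, Brake chain down=not, Reserve safety controller is down=not → no input occurs → does not occur.
Safety interlock down [AND]: Inboard e-stop relay fails=occurs, Servo loop unavailable=not → not all inputs occur → does not occur.
Robot arm uncommanded motion [OR]: Feedback branch down=occurs, Safety interlock down=not → at least one input occurs → occurs.

Yes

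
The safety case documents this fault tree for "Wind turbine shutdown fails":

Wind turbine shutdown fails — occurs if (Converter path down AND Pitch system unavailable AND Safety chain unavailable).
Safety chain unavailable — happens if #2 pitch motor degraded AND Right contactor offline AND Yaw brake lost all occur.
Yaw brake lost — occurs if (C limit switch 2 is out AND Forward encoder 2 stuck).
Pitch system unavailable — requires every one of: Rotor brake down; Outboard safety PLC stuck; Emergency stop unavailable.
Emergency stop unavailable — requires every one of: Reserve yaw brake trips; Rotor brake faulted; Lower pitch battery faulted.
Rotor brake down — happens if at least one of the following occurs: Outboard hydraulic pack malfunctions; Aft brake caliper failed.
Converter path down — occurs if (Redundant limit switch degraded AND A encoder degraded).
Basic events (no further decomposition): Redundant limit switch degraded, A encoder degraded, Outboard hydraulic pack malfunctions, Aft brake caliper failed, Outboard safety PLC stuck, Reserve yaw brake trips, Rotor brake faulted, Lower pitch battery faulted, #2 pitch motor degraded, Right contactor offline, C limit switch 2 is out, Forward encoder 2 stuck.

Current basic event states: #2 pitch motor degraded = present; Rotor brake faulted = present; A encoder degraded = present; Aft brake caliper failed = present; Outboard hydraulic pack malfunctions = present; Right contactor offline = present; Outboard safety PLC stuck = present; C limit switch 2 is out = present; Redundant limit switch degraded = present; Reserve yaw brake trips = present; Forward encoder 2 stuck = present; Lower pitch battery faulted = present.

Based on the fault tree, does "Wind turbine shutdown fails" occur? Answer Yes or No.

Yes

Converter path down [AND]: Redundant limit switch degraded=occurs, A encoder degraded=occurs → all inputs occur → occurs.
Rotor brake down [OR]: Outboard hydraulic pack malfunctions=occurs, Aft brake caliper failed=occurs → at least one input occurs → occurs.
Emergency stop unavailable [AND]: Reserve yaw brake trips=occurs, Rotor brake faulted=occurs, Lower pitch battery faulted=occurs → all inputs occur → occurs.
Pitch system unavailable [AND]: Rotor brake down=occurs, Outboard safety PLC stuck=occurs, Emergency stop unavailable=occurs → all inputs occur → occurs.
Yaw brake lost [AND]: C limit switch 2 is out=occurs, Forward encoder 2 stuck=occurs → all inputs occur → occurs.
Safety chain unavailable [AND]: #2 pitch motor degraded=occurs, Right contactor offline=occurs, Yaw brake lost=occurs → all inputs occur → occurs.
Wind turbine shutdown fails [AND]: Converter path down=occurs, Pitch system unavailable=occurs, Safety chain unavailable=occurs → all inputs occur → occurs.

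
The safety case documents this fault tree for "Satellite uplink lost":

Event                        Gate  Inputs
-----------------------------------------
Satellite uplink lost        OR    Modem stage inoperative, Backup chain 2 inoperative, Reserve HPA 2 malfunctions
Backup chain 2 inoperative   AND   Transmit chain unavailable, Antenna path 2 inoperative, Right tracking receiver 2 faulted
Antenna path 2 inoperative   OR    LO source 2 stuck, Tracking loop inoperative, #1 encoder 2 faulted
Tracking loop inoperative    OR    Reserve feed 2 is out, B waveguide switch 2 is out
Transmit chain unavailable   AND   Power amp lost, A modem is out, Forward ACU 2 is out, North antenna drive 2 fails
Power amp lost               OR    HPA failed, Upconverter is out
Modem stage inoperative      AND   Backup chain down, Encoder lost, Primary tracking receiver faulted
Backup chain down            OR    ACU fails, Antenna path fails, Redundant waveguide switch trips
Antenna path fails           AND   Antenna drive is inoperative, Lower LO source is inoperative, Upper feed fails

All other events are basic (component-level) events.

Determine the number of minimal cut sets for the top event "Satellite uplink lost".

12

Antenna path fails [AND]: one cut set from each child combined → 1 × 1 × 1 = 1 cut set(s).
Backup chain down [OR]: union of children's cut sets → 3 cut set(s).
Modem stage inoperative [AND]: one cut set from each child combined → 3 × 1 × 1 = 3 cut set(s).
Power amp lost [OR]: union of children's cut sets → 2 cut set(s).
Transmit chain unavailable [AND]: one cut set from each child combined → 2 × 1 × 1 × 1 = 2 cut set(s).
Tracking loop inoperative [OR]: union of children's cut sets → 2 cut set(s).
Antenna path 2 inoperative [OR]: union of children's cut sets → 4 cut set(s).
Backup chain 2 inoperative [AND]: one cut set from each child combined → 2 × 4 × 1 = 8 cut set(s).
Satellite uplink lost [OR]: union of children's cut sets → 12 cut set(s).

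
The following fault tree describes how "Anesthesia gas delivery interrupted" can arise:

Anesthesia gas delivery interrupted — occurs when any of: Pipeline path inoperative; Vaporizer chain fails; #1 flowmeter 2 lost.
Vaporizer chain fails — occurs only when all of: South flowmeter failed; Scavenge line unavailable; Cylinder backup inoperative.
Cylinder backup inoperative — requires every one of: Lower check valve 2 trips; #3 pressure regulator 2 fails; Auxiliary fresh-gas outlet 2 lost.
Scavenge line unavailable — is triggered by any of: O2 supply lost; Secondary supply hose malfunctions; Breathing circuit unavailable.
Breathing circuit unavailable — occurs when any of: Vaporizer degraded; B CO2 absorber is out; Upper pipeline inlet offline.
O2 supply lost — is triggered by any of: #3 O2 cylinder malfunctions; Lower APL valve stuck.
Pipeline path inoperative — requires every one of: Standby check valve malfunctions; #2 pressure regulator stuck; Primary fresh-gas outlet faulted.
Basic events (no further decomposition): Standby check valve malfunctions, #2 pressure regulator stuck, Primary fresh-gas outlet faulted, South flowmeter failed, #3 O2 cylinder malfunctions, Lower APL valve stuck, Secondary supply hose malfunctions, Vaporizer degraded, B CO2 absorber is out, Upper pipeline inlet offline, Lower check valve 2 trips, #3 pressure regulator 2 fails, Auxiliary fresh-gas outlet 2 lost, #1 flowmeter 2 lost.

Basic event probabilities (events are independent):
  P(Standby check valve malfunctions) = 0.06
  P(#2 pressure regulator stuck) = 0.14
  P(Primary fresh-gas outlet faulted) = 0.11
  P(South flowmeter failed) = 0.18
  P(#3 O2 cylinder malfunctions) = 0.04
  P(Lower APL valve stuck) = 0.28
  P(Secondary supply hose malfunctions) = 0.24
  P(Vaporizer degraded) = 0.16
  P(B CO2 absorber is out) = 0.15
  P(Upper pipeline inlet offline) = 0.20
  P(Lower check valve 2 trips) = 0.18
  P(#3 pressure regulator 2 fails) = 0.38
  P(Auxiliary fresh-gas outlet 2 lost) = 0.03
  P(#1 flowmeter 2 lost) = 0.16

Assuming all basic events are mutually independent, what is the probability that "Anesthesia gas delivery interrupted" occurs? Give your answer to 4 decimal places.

P(Pipeline path inoperative) [AND] = 0.06 × 0.14 × 0.11 = 0.000924
P(O2 supply lost) [OR] = 1 − (1−0.04) × (1−0.28) = 0.308800
P(Breathing circuit unavailable) [OR] = 1 − (1−0.16) × (1−0.15) × (1−0.20) = 0.428800
P(Scavenge line unavailable) [OR] = 1 − (1−0.308800) × (1−0.24) × (1−0.428800) = 0.699942
P(Cylinder backup inoperative) [AND] = 0.18 × 0.38 × 0.03 = 0.002052
P(Vaporizer chain fails) [AND] = 0.18 × 0.699942 × 0.002052 = 0.000259
P(Anesthesia gas delivery interrupted) [OR] = 1 − (1−0.000924) × (1−0.000259) × (1−0.16) = 0.160994
Rounded to 4 decimal places: P(Anesthesia gas delivery interrupted) ≈ 0.1610.

0.1610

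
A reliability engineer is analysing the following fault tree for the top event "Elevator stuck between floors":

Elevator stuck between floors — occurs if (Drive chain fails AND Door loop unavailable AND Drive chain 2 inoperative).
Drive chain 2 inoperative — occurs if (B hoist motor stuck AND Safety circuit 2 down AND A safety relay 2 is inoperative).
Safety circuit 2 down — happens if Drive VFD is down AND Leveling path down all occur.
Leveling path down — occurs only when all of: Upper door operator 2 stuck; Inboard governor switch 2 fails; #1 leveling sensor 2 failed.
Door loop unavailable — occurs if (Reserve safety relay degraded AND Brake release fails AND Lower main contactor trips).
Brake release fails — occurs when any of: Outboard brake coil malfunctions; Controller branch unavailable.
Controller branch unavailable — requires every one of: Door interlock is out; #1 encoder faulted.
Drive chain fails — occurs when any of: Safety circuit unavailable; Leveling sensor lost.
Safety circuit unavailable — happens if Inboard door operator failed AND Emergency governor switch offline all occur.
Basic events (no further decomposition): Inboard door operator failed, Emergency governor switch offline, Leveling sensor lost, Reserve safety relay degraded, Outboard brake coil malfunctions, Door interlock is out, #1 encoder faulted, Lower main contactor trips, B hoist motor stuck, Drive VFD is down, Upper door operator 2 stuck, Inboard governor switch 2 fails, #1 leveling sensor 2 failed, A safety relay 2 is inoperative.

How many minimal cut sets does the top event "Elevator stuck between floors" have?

Safety circuit unavailable [AND]: one cut set from each child combined → 1 × 1 = 1 cut set(s).
Drive chain fails [OR]: union of children's cut sets → 2 cut set(s).
Controller branch unavailable [AND]: one cut set from each child combined → 1 × 1 = 1 cut set(s).
Brake release fails [OR]: union of children's cut sets → 2 cut set(s).
Door loop unavailable [AND]: one cut set from each child combined → 1 × 2 × 1 = 2 cut set(s).
Leveling path down [AND]: one cut set from each child combined → 1 × 1 × 1 = 1 cut set(s).
Safety circuit 2 down [AND]: one cut set from each child combined → 1 × 1 = 1 cut set(s).
Drive chain 2 inoperative [AND]: one cut set from each child combined → 1 × 1 × 1 = 1 cut set(s).
Elevator stuck between floors [AND]: one cut set from each child combined → 2 × 2 × 1 = 4 cut set(s).
Minimal cut sets: {#1 leveling sensor 2 failed, A safety relay 2 is inoperative, B hoist motor stuck, Drive VFD is down, Emergency governor switch offline, Inboard door operator failed, Inboard governor switch 2 fails, Lower main contactor trips, Outboard brake coil malfunctions, Reserve safety relay degraded, Upper door operator 2 stuck}; {#1 encoder faulted, #1 leveling sensor 2 failed, A safety relay 2 is inoperative, B hoist motor stuck, Door interlock is out, Drive VFD is down, Emergency governor switch offline, Inboard door operator failed, Inboard governor switch 2 fails, Lower main contactor trips, Reserve safety relay degraded, Upper door operator 2 stuck}; {#1 leveling sensor 2 failed, A safety relay 2 is inoperative, B hoist motor stuck, Drive VFD is down, Inboard governor switch 2 fails, Leveling sensor lost, Lower main contactor trips, Outboard brake coil malfunctions, Reserve safety relay degraded, Upper door operator 2 stuck}; {#1 encoder faulted, #1 leveling sensor 2 failed, A safety relay 2 is inoperative, B hoist motor stuck, Door interlock is out, Drive VFD is down, Inboard governor switch 2 fails, Leveling sensor lost, Lower main contactor trips, Reserve safety relay degraded, Upper door operator 2 stuck}.

4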